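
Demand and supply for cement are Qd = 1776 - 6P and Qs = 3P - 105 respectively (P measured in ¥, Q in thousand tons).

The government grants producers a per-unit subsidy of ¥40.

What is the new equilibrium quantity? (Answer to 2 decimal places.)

Original equilibrium: 1776 - 6P = 3P - 105 gives 1881 = 9P, so P = 209 and Q = 522.
Since sellers receive the price plus the subsidy, the effective supply curve becomes Qs = 3P + 15.
Equate the new curves: 1776 - 6P = 3P + 15, giving 1761 = 9P, P = 587/3 ≈ 195.6667, Q = 602.

602.00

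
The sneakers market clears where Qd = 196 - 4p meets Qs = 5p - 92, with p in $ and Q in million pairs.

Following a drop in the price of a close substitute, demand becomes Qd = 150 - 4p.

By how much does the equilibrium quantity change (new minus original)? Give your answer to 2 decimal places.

Before the shock: 196 - 4p = 5p - 92 ⇒ 288 = 9p ⇒ p = 32, Q = 68.
The shock moves the curves to Qd = 150 - 4p and Qs = 5p - 92.
Equate the new curves: 150 - 4p = 5p - 92, giving 242 = 9p, p = 242/9 ≈ 26.8889, Q = 382/9 ≈ 42.4444.
ΔQ = 42.4444 − 68 = -25.56.

-25.56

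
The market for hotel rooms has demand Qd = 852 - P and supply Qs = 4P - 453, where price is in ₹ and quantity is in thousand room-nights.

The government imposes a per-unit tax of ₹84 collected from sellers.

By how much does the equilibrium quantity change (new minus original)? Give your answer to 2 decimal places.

Solve the original market: 852 - P = 4P - 453, hence P = 261 and Q = 591.
Since sellers keep the price net of the tax, the effective supply curve becomes Qs = 4P - 789.
Equate the new curves: 852 - P = 4P - 789, giving 1641 = 5P, P = 328.2, Q = 523.8.
ΔQ = 523.8 − 591 = -67.20.

-67.20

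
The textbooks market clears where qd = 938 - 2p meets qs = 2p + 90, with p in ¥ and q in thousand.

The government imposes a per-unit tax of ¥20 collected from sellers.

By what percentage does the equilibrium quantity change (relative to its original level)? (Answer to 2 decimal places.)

-3.89

Initially, 938 - 2p = 2p + 90, so 848 = 4p and p = 212, q = 514.
Since sellers keep the price net of the tax, the effective supply curve becomes qs = 2p + 50.
Clearing the new market: 938 - 2p = 2p + 50, so p = 222 and q = 494.
%Δq = (494 − 514) / 514 × 100 = -3.89%.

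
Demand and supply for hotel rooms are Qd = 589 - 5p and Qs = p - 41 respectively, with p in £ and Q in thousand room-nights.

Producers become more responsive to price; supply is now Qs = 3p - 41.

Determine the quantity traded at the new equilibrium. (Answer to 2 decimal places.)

195.25

Before the shock: 589 - 5p = p - 41 ⇒ 630 = 6p ⇒ p = 105, Q = 64.
With the change applied: demand Qd = 589 - 5p, supply Qs = 3p - 41.
Equate the new curves: 589 - 5p = 3p - 41, giving 630 = 8p, p = 78.75, Q = 195.25.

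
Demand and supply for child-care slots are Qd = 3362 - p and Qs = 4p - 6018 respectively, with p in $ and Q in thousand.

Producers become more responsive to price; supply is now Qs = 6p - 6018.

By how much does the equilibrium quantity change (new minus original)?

Before the shock: 3362 - p = 4p - 6018 ⇒ 9380 = 5p ⇒ p = 1876, Q = 1486.
The shock moves the curves to Qd = 3362 - p and Qs = 6p - 6018.
Clearing the new market: 3362 - p = 6p - 6018, so p = 1340 and Q = 2022.
ΔQ = 2022 − 1486 = +536.

+536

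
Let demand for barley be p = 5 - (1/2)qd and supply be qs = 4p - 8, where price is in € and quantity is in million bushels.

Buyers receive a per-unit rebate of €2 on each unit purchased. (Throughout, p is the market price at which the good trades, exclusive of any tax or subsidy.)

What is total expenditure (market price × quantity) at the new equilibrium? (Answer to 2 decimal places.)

Solve the original market: 10 - 2p = 4p - 8, hence p = 3 and q = 4.
Since buyers' out-of-pocket price is the market price minus the rebate, the effective demand curve becomes qd = 14 - 2p.
Setting them equal: 14 - 2p = 4p - 8 → 22 = 6p, so p = 11/3 ≈ 3.6667 and q = 20/3 ≈ 6.6667.
New expenditure = 3.6667 × 6.6667 = 24.44.

24.44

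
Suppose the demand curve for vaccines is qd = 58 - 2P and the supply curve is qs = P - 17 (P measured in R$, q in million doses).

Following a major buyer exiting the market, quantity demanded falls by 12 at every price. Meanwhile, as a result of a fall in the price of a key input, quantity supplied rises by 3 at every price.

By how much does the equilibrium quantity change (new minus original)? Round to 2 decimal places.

-2.00

Before the shock: 58 - 2P = P - 17 ⇒ 75 = 3P ⇒ P = 25, q = 8.
After the shift, demand is qd = 46 - 2P and supply is qs = P - 14.
Equate the new curves: 46 - 2P = P - 14, giving 60 = 3P, P = 20, q = 6.
Δq = 6 − 8 = -2.00.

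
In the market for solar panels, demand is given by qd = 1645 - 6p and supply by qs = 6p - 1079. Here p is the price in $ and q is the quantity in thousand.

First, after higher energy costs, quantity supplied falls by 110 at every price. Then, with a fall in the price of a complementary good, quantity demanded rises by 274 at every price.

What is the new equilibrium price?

259

Solve the original market: 1645 - 6p = 6p - 1079, hence p = 227 and q = 283.
The shock moves the curves to qd = 1919 - 6p and qs = 6p - 1189.
Setting them equal: 1919 - 6p = 6p - 1189 → 3108 = 12p, so p = 259 and q = 365.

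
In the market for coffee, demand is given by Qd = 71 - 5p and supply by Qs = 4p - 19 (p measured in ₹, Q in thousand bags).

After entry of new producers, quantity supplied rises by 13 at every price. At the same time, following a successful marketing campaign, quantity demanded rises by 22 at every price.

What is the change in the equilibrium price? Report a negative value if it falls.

+1

Original equilibrium: 71 - 5p = 4p - 19 gives 90 = 9p, so p = 10 and Q = 21.
The shock moves the curves to Qd = 93 - 5p and Qs = 4p - 6.
Equate the new curves: 93 - 5p = 4p - 6, giving 99 = 9p, p = 11, Q = 38.
Δp = 11 − 10 = +1.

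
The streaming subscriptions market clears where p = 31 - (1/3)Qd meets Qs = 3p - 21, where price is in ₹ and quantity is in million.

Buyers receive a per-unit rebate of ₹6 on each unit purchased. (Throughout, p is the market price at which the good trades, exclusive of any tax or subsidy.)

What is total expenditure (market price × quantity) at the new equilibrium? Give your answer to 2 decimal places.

Before the shock: 93 - 3p = 3p - 21 ⇒ 114 = 6p ⇒ p = 19, Q = 36.
Since buyers' out-of-pocket price is the market price minus the rebate, the effective demand curve becomes Qd = 111 - 3p.
Equate the new curves: 111 - 3p = 3p - 21, giving 132 = 6p, p = 22, Q = 45.
New expenditure = 22 × 45 = 990.00.

990.00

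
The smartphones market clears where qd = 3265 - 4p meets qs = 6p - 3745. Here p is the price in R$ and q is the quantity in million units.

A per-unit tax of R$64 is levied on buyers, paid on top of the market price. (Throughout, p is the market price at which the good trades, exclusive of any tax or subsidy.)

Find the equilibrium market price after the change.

675.4

Initially, 3265 - 4p = 6p - 3745, so 7010 = 10p and p = 701, q = 461.
Since buyers pay the price plus the tax, the effective demand curve becomes qd = 3009 - 4p.
New equilibrium: 3009 - 4p = 6p - 3745 ⇒ 6754 = 10p ⇒ p = 675.4, q = 307.4.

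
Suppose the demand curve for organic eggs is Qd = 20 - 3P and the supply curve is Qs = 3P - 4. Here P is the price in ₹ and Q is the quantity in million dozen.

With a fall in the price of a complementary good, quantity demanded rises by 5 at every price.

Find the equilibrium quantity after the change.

10.5

Before the shock: 20 - 3P = 3P - 4 ⇒ 24 = 6P ⇒ P = 4, Q = 8.
The shock moves the curves to Qd = 25 - 3P and Qs = 3P - 4.
Clearing the new market: 25 - 3P = 3P - 4, so P = 29/6 ≈ 4.8333 and Q = 10.5.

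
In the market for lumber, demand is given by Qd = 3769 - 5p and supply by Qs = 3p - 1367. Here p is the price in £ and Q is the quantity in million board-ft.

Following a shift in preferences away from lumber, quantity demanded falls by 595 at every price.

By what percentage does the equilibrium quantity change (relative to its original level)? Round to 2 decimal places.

Original equilibrium: 3769 - 5p = 3p - 1367 gives 5136 = 8p, so p = 642 and Q = 559.
The shock moves the curves to Qd = 3174 - 5p and Qs = 3p - 1367.
Clearing the new market: 3174 - 5p = 3p - 1367, so p = 567.625 and Q = 335.875.
%ΔQ = (335.875 − 559) / 559 × 100 = -39.92%.

-39.92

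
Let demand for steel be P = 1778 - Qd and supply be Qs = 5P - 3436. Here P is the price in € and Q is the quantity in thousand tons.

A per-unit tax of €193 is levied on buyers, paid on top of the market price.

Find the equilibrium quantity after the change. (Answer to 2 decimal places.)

Before the shock: 1778 - P = 5P - 3436 ⇒ 5214 = 6P ⇒ P = 869, Q = 909.
Since buyers pay the price plus the tax, the effective demand curve becomes Qd = 1585 - P.
Clearing the new market: 1585 - P = 5P - 3436, so P = 5021/6 ≈ 836.8333 and Q = 4489/6 ≈ 748.1667.

748.17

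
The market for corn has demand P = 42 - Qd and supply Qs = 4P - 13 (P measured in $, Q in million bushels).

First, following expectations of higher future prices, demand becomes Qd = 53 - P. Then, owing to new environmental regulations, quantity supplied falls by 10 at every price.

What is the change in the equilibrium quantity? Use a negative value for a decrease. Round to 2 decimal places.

+6.80

Original equilibrium: 42 - P = 4P - 13 gives 55 = 5P, so P = 11 and Q = 31.
The shock moves the curves to Qd = 53 - P and Qs = 4P - 23.
Clearing the new market: 53 - P = 4P - 23, so P = 15.2 and Q = 37.8.
ΔQ = 37.8 − 31 = +6.80.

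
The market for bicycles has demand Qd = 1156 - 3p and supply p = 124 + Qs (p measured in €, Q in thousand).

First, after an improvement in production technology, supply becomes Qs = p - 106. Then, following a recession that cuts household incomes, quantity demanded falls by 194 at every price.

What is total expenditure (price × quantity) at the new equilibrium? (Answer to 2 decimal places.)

Initially, 1156 - 3p = p - 124, so 1280 = 4p and p = 320, Q = 196.
The shock moves the curves to Qd = 962 - 3p and Qs = p - 106.
Setting them equal: 962 - 3p = p - 106 → 1068 = 4p, so p = 267 and Q = 161.
New expenditure = 267 × 161 = 42987.00.

42987.00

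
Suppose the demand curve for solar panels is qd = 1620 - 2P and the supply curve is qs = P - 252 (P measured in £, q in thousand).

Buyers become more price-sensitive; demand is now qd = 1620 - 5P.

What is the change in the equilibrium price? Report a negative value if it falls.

Original equilibrium: 1620 - 2P = P - 252 gives 1872 = 3P, so P = 624 and q = 372.
After the shift, demand is qd = 1620 - 5P and supply is qs = P - 252.
Equate the new curves: 1620 - 5P = P - 252, giving 1872 = 6P, P = 312, q = 60.
ΔP = 312 − 624 = -312.

-312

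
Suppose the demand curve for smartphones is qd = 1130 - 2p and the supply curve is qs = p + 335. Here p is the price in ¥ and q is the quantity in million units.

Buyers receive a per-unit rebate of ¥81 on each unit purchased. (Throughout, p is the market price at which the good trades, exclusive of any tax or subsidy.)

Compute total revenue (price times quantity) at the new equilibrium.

208626

Before the shock: 1130 - 2p = p + 335 ⇒ 795 = 3p ⇒ p = 265, q = 600.
Since buyers' out-of-pocket price is the market price minus the rebate, the effective demand curve becomes qd = 1292 - 2p.
New equilibrium: 1292 - 2p = p + 335 ⇒ 957 = 3p ⇒ p = 319, q = 654.
New expenditure = 319 × 654 = 208626.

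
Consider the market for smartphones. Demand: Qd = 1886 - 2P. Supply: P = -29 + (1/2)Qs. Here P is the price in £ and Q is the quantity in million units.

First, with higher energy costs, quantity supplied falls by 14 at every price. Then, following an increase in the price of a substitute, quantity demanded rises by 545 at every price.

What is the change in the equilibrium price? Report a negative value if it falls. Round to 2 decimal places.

+139.75

Original equilibrium: 1886 - 2P = 2P + 58 gives 1828 = 4P, so P = 457 and Q = 972.
The new curves are Qd = 2431 - 2P (demand) and Qs = 2P + 44 (supply).
Clearing the new market: 2431 - 2P = 2P + 44, so P = 596.75 and Q = 1237.5.
ΔP = 596.75 − 457 = +139.75.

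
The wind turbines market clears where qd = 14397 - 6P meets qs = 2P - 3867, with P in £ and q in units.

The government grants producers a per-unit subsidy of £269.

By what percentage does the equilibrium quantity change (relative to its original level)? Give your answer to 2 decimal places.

Solve the original market: 14397 - 6P = 2P - 3867, hence P = 2283 and q = 699.
Since sellers receive the price plus the subsidy, the effective supply curve becomes qs = 2P - 3329.
Clearing the new market: 14397 - 6P = 2P - 3329, so P = 2215.75 and q = 1102.5.
%Δq = (1102.5 − 699) / 699 × 100 = +57.73%.

+57.73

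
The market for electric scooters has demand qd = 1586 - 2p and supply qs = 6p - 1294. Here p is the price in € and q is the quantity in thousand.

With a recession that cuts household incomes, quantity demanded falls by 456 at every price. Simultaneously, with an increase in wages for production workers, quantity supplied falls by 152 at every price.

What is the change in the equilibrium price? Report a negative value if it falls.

Initially, 1586 - 2p = 6p - 1294, so 2880 = 8p and p = 360, q = 866.
With the change applied: demand qd = 1130 - 2p, supply qs = 6p - 1446.
Setting them equal: 1130 - 2p = 6p - 1446 → 2576 = 8p, so p = 322 and q = 486.
Δp = 322 − 360 = -38.

-38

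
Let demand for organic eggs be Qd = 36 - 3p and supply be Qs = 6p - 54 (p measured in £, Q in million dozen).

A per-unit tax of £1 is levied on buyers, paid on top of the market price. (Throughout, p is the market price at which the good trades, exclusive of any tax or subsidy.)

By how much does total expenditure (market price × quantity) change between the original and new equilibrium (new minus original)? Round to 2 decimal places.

-21.33

Initially, 36 - 3p = 6p - 54, so 90 = 9p and p = 10, Q = 6.
Since buyers pay the price plus the tax, the effective demand curve becomes Qd = 33 - 3p.
Setting them equal: 33 - 3p = 6p - 54 → 87 = 9p, so p = 29/3 ≈ 9.6667 and Q = 4.
Expenditure moves from 10×6 = 60 to 9.6667×4 = 38.6667; change = -21.33.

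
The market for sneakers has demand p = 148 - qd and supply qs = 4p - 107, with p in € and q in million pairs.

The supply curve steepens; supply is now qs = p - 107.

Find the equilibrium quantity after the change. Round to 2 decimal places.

20.50

Initially, 148 - p = 4p - 107, so 255 = 5p and p = 51, q = 97.
The shock moves the curves to qd = 148 - p and qs = p - 107.
Setting them equal: 148 - p = p - 107 → 255 = 2p, so p = 127.5 and q = 20.5.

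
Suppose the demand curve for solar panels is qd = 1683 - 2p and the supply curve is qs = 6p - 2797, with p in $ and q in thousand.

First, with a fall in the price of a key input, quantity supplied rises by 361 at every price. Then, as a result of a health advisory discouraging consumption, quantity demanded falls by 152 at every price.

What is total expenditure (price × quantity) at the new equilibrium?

Initially, 1683 - 2p = 6p - 2797, so 4480 = 8p and p = 560, q = 563.
After the shift, demand is qd = 1531 - 2p and supply is qs = 6p - 2436.
Setting them equal: 1531 - 2p = 6p - 2436 → 3967 = 8p, so p = 495.875 and q = 539.25.
New expenditure = 495.875 × 539.25 = 267400.59375.

267400.59375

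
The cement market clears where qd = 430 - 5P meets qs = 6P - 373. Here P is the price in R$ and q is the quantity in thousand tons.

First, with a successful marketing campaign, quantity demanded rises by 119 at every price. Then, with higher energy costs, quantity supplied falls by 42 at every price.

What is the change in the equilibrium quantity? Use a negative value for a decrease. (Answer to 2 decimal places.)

+45.82

Solve the original market: 430 - 5P = 6P - 373, hence P = 73 and q = 65.
The new curves are qd = 549 - 5P (demand) and qs = 6P - 415 (supply).
Setting them equal: 549 - 5P = 6P - 415 → 964 = 11P, so P = 964/11 ≈ 87.6364 and q = 1219/11 ≈ 110.8182.
Δq = 110.8182 − 65 = +45.82.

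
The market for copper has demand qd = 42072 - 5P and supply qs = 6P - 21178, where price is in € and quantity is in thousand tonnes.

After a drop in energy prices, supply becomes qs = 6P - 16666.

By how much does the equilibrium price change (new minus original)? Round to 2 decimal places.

Solve the original market: 42072 - 5P = 6P - 21178, hence P = 5750 and q = 13322.
After the shift, demand is qd = 42072 - 5P and supply is qs = 6P - 16666.
Setting them equal: 42072 - 5P = 6P - 16666 → 58738 = 11P, so P = 58738/11 ≈ 5339.8182 and q = 169102/11 ≈ 15372.9091.
ΔP = 5339.8182 − 5750 = -410.18.

-410.18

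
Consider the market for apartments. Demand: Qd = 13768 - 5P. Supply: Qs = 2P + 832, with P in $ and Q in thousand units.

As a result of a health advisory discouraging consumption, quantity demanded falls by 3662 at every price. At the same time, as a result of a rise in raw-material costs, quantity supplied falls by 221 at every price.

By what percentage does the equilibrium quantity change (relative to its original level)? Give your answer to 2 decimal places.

-26.59

Before the shock: 13768 - 5P = 2P + 832 ⇒ 12936 = 7P ⇒ P = 1848, Q = 4528.
The new curves are Qd = 10106 - 5P (demand) and Qs = 2P + 611 (supply).
Clearing the new market: 10106 - 5P = 2P + 611, so P = 9495/7 ≈ 1356.4286 and Q = 23267/7 ≈ 3323.8571.
%ΔQ = (3323.8571 − 4528) / 4528 × 100 = -26.59%.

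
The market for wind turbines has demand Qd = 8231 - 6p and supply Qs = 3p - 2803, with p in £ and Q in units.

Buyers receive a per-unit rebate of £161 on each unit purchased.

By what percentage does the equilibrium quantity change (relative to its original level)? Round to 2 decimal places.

+36.80

Initially, 8231 - 6p = 3p - 2803, so 11034 = 9p and p = 1226, Q = 875.
Since buyers' out-of-pocket price is the market price minus the rebate, the effective demand curve becomes Qd = 9197 - 6p.
Clearing the new market: 9197 - 6p = 3p - 2803, so p = 4000/3 ≈ 1333.3333 and Q = 1197.
%ΔQ = (1197 − 875) / 875 × 100 = +36.80%.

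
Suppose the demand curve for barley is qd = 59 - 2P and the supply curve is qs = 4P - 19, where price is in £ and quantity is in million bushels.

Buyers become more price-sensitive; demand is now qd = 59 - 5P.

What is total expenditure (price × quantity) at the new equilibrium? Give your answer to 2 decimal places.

Initially, 59 - 2P = 4P - 19, so 78 = 6P and P = 13, q = 33.
With the change applied: demand qd = 59 - 5P, supply qs = 4P - 19.
Setting them equal: 59 - 5P = 4P - 19 → 78 = 9P, so P = 26/3 ≈ 8.6667 and q = 47/3 ≈ 15.6667.
New expenditure = 8.6667 × 15.6667 = 135.78.

135.78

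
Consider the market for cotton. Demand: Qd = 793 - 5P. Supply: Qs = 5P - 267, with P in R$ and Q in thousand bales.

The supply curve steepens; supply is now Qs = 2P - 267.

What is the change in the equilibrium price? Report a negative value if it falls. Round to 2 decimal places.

Initially, 793 - 5P = 5P - 267, so 1060 = 10P and P = 106, Q = 263.
The shock moves the curves to Qd = 793 - 5P and Qs = 2P - 267.
Clearing the new market: 793 - 5P = 2P - 267, so P = 1060/7 ≈ 151.4286 and Q = 251/7 ≈ 35.8571.
ΔP = 151.4286 − 106 = +45.43.

+45.43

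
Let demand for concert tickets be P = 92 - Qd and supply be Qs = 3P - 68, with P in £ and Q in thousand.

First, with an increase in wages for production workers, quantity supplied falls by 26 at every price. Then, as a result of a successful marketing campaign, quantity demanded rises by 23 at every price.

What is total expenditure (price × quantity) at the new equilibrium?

Solve the original market: 92 - P = 3P - 68, hence P = 40 and Q = 52.
After the shift, demand is Qd = 115 - P and supply is Qs = 3P - 94.
Clearing the new market: 115 - P = 3P - 94, so P = 52.25 and Q = 62.75.
New expenditure = 52.25 × 62.75 = 3278.6875.

3278.6875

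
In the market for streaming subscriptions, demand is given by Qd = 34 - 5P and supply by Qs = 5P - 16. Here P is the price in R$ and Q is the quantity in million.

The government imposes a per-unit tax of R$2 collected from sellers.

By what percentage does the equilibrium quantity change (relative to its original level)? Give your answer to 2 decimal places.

Before the shock: 34 - 5P = 5P - 16 ⇒ 50 = 10P ⇒ P = 5, Q = 9.
Since sellers keep the price net of the tax, the effective supply curve becomes Qs = 5P - 26.
Clearing the new market: 34 - 5P = 5P - 26, so P = 6 and Q = 4.
%ΔQ = (4 − 9) / 9 × 100 = -55.56%.

-55.56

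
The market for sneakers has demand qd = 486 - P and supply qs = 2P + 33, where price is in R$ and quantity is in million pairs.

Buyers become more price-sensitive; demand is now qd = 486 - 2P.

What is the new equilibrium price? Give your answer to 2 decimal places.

Solve the original market: 486 - P = 2P + 33, hence P = 151 and q = 335.
With the change applied: demand qd = 486 - 2P, supply qs = 2P + 33.
New equilibrium: 486 - 2P = 2P + 33 ⇒ 453 = 4P ⇒ P = 113.25, q = 259.5.

113.25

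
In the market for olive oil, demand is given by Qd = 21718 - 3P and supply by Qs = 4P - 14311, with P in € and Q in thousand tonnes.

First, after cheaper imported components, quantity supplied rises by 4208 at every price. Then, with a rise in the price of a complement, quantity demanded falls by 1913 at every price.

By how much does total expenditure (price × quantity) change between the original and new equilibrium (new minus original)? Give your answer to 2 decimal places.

-2454041.69

Original equilibrium: 21718 - 3P = 4P - 14311 gives 36029 = 7P, so P = 5147 and Q = 6277.
The shock moves the curves to Qd = 19805 - 3P and Qs = 4P - 10103.
Setting them equal: 19805 - 3P = 4P - 10103 → 29908 = 7P, so P = 29908/7 ≈ 4272.5714 and Q = 48911/7 ≈ 6987.2857.
Expenditure moves from 5147×6277 = 32307719 to 4272.5714×6987.2857 = 29853677.3061; change = -2454041.69.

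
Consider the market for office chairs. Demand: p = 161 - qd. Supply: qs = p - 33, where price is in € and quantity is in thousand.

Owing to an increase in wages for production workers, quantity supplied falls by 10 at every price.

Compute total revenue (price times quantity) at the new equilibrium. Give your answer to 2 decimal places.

6018.00

Initially, 161 - p = p - 33, so 194 = 2p and p = 97, q = 64.
With the change applied: demand qd = 161 - p, supply qs = p - 43.
New equilibrium: 161 - p = p - 43 ⇒ 204 = 2p ⇒ p = 102, q = 59.
New expenditure = 102 × 59 = 6018.00.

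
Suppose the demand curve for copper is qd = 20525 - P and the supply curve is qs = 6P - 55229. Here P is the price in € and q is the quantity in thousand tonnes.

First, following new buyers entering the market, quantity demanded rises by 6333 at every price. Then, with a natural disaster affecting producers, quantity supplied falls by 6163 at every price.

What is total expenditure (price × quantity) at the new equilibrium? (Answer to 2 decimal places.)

179662591.84

Before the shock: 20525 - P = 6P - 55229 ⇒ 75754 = 7P ⇒ P = 10822, q = 9703.
With the change applied: demand qd = 26858 - P, supply qs = 6P - 61392.
Clearing the new market: 26858 - P = 6P - 61392, so P = 88250/7 ≈ 12607.1429 and q = 99756/7 ≈ 14250.8571.
New expenditure = 12607.1429 × 14250.8571 = 179662591.84.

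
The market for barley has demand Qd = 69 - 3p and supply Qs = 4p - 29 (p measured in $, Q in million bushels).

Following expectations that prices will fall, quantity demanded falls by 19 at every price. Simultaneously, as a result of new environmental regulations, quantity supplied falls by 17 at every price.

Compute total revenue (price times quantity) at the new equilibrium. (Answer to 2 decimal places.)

121.47

Original equilibrium: 69 - 3p = 4p - 29 gives 98 = 7p, so p = 14 and Q = 27.
After the shift, demand is Qd = 50 - 3p and supply is Qs = 4p - 46.
New equilibrium: 50 - 3p = 4p - 46 ⇒ 96 = 7p ⇒ p = 96/7 ≈ 13.7143, Q = 62/7 ≈ 8.8571.
New expenditure = 13.7143 × 8.8571 = 121.47.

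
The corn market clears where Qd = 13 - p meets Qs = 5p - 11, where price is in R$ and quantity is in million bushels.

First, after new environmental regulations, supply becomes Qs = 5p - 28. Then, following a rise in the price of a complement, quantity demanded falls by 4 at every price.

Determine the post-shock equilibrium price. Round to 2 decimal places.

6.17

Initially, 13 - p = 5p - 11, so 24 = 6p and p = 4, Q = 9.
With the change applied: demand Qd = 9 - p, supply Qs = 5p - 28.
Clearing the new market: 9 - p = 5p - 28, so p = 37/6 ≈ 6.1667 and Q = 17/6 ≈ 2.8333.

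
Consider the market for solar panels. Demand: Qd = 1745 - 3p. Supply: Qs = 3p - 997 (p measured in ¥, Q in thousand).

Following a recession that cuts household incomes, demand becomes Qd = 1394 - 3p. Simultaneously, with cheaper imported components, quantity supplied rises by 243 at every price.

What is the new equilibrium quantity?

320

Initially, 1745 - 3p = 3p - 997, so 2742 = 6p and p = 457, Q = 374.
The shock moves the curves to Qd = 1394 - 3p and Qs = 3p - 754.
Equate the new curves: 1394 - 3p = 3p - 754, giving 2148 = 6p, p = 358, Q = 320.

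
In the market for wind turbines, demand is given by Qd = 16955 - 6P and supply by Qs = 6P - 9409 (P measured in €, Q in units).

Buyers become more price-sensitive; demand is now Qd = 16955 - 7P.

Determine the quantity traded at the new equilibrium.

2759

Original equilibrium: 16955 - 6P = 6P - 9409 gives 26364 = 12P, so P = 2197 and Q = 3773.
The new curves are Qd = 16955 - 7P (demand) and Qs = 6P - 9409 (supply).
Equate the new curves: 16955 - 7P = 6P - 9409, giving 26364 = 13P, P = 2028, Q = 2759.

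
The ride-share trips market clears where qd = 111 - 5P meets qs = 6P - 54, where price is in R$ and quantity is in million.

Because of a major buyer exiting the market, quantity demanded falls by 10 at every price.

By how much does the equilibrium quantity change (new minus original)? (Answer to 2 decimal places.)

-5.45

Before the shock: 111 - 5P = 6P - 54 ⇒ 165 = 11P ⇒ P = 15, q = 36.
The new curves are qd = 101 - 5P (demand) and qs = 6P - 54 (supply).
New equilibrium: 101 - 5P = 6P - 54 ⇒ 155 = 11P ⇒ P = 155/11 ≈ 14.0909, q = 336/11 ≈ 30.5455.
Δq = 30.5455 − 36 = -5.45.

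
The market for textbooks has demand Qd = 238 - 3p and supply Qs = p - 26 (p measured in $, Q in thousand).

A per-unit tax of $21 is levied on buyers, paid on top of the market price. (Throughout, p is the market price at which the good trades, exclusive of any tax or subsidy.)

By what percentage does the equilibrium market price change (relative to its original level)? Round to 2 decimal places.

-23.86

Before the shock: 238 - 3p = p - 26 ⇒ 264 = 4p ⇒ p = 66, Q = 40.
Since buyers pay the price plus the tax, the effective demand curve becomes Qd = 175 - 3p.
Clearing the new market: 175 - 3p = p - 26, so p = 50.25 and Q = 24.25.
%Δp = (50.25 − 66) / 66 × 100 = -23.86%.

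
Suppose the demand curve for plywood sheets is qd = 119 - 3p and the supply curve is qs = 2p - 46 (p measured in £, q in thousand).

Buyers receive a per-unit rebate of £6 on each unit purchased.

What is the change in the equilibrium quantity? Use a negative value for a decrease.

+7.2

Before the shock: 119 - 3p = 2p - 46 ⇒ 165 = 5p ⇒ p = 33, q = 20.
Since buyers' out-of-pocket price is the market price minus the rebate, the effective demand curve becomes qd = 137 - 3p.
Equate the new curves: 137 - 3p = 2p - 46, giving 183 = 5p, p = 36.6, q = 27.2.
Δq = 27.2 − 20 = +7.2.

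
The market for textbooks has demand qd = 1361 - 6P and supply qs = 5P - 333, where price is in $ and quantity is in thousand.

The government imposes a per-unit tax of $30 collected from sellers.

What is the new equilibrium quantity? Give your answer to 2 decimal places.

Solve the original market: 1361 - 6P = 5P - 333, hence P = 154 and q = 437.
Since sellers keep the price net of the tax, the effective supply curve becomes qs = 5P - 483.
Setting them equal: 1361 - 6P = 5P - 483 → 1844 = 11P, so P = 1844/11 ≈ 167.6364 and q = 3907/11 ≈ 355.1818.

355.18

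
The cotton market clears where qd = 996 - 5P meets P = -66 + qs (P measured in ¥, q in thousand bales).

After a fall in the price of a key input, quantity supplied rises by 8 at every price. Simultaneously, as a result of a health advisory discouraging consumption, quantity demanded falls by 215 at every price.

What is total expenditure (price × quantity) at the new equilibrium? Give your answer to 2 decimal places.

Original equilibrium: 996 - 5P = P + 66 gives 930 = 6P, so P = 155 and q = 221.
With the change applied: demand qd = 781 - 5P, supply qs = P + 74.
Clearing the new market: 781 - 5P = P + 74, so P = 707/6 ≈ 117.8333 and q = 1151/6 ≈ 191.8333.
New expenditure = 117.8333 × 191.8333 = 22604.36.

22604.36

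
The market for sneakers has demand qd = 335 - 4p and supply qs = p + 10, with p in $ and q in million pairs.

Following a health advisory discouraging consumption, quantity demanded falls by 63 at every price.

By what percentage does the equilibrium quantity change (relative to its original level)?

Before the shock: 335 - 4p = p + 10 ⇒ 325 = 5p ⇒ p = 65, q = 75.
With the change applied: demand qd = 272 - 4p, supply qs = p + 10.
Equate the new curves: 272 - 4p = p + 10, giving 262 = 5p, p = 52.4, q = 62.4.
%Δq = (62.4 − 75) / 75 × 100 = -16.8%.

-16.8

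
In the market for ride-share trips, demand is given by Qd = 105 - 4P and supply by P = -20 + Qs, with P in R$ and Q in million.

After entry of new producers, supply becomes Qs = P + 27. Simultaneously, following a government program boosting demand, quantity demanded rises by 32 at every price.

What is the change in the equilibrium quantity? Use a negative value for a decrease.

+12

Original equilibrium: 105 - 4P = P + 20 gives 85 = 5P, so P = 17 and Q = 37.
The shock moves the curves to Qd = 137 - 4P and Qs = P + 27.
Setting them equal: 137 - 4P = P + 27 → 110 = 5P, so P = 22 and Q = 49.
ΔQ = 49 − 37 = +12.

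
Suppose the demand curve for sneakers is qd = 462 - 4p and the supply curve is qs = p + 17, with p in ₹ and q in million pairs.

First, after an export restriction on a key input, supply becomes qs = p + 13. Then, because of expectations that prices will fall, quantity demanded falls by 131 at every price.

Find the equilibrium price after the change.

Solve the original market: 462 - 4p = p + 17, hence p = 89 and q = 106.
With the change applied: demand qd = 331 - 4p, supply qs = p + 13.
Setting them equal: 331 - 4p = p + 13 → 318 = 5p, so p = 63.6 and q = 76.6.

63.6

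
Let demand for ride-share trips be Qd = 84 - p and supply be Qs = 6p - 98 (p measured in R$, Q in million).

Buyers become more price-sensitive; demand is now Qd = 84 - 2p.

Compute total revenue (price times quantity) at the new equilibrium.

875.875

Before the shock: 84 - p = 6p - 98 ⇒ 182 = 7p ⇒ p = 26, Q = 58.
After the shift, demand is Qd = 84 - 2p and supply is Qs = 6p - 98.
Equate the new curves: 84 - 2p = 6p - 98, giving 182 = 8p, p = 22.75, Q = 38.5.
New expenditure = 22.75 × 38.5 = 875.875.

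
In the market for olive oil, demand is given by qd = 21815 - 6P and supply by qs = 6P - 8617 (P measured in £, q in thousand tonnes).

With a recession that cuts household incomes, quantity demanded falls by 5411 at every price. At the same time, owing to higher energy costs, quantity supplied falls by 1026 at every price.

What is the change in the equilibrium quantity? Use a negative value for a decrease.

-3218.5

Before the shock: 21815 - 6P = 6P - 8617 ⇒ 30432 = 12P ⇒ P = 2536, q = 6599.
The shock moves the curves to qd = 16404 - 6P and qs = 6P - 9643.
Setting them equal: 16404 - 6P = 6P - 9643 → 26047 = 12P, so P = 26047/12 ≈ 2170.5833 and q = 3380.5.
Δq = 3380.5 − 6599 = -3218.5.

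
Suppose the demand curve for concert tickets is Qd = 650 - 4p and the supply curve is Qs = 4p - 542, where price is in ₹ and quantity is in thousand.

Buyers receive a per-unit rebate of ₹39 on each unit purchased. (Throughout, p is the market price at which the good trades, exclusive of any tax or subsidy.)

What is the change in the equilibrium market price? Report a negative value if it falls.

Initially, 650 - 4p = 4p - 542, so 1192 = 8p and p = 149, Q = 54.
Since buyers' out-of-pocket price is the market price minus the rebate, the effective demand curve becomes Qd = 806 - 4p.
New equilibrium: 806 - 4p = 4p - 542 ⇒ 1348 = 8p ⇒ p = 168.5, Q = 132.
Δp = 168.5 − 149 = +19.5.

+19.5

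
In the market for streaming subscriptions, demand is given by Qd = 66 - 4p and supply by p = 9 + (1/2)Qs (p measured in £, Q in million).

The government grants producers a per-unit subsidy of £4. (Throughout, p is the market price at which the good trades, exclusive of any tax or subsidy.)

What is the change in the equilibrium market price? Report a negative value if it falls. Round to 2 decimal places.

-1.33

Before the shock: 66 - 4p = 2p - 18 ⇒ 84 = 6p ⇒ p = 14, Q = 10.
Since sellers receive the price plus the subsidy, the effective supply curve becomes Qs = 2p - 10.
New equilibrium: 66 - 4p = 2p - 10 ⇒ 76 = 6p ⇒ p = 38/3 ≈ 12.6667, Q = 46/3 ≈ 15.3333.
Δp = 12.6667 − 14 = -1.33.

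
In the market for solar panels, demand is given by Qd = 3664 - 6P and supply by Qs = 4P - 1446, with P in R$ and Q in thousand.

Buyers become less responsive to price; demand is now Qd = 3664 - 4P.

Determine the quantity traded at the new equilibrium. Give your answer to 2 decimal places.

Solve the original market: 3664 - 6P = 4P - 1446, hence P = 511 and Q = 598.
After the shift, demand is Qd = 3664 - 4P and supply is Qs = 4P - 1446.
New equilibrium: 3664 - 4P = 4P - 1446 ⇒ 5110 = 8P ⇒ P = 638.75, Q = 1109.

1109.00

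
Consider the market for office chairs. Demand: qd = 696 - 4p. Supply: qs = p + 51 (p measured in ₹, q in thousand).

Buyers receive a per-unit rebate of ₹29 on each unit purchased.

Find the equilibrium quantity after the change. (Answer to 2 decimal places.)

203.20

Original equilibrium: 696 - 4p = p + 51 gives 645 = 5p, so p = 129 and q = 180.
Since buyers' out-of-pocket price is the market price minus the rebate, the effective demand curve becomes qd = 812 - 4p.
New equilibrium: 812 - 4p = p + 51 ⇒ 761 = 5p ⇒ p = 152.2, q = 203.2.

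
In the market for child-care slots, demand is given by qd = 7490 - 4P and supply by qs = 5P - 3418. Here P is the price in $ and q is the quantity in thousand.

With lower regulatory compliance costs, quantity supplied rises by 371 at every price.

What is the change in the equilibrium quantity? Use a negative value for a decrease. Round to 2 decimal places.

Original equilibrium: 7490 - 4P = 5P - 3418 gives 10908 = 9P, so P = 1212 and q = 2642.
The shock moves the curves to qd = 7490 - 4P and qs = 5P - 3047.
Setting them equal: 7490 - 4P = 5P - 3047 → 10537 = 9P, so P = 10537/9 ≈ 1170.7778 and q = 25262/9 ≈ 2806.8889.
Δq = 2806.8889 − 2642 = +164.89.

+164.89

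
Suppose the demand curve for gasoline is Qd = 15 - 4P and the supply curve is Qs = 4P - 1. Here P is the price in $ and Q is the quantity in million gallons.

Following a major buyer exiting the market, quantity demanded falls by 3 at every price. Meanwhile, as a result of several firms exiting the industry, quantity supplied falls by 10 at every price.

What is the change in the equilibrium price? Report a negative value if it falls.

+0.875

Original equilibrium: 15 - 4P = 4P - 1 gives 16 = 8P, so P = 2 and Q = 7.
The shock moves the curves to Qd = 12 - 4P and Qs = 4P - 11.
Clearing the new market: 12 - 4P = 4P - 11, so P = 2.875 and Q = 0.5.
ΔP = 2.875 − 2 = +0.875.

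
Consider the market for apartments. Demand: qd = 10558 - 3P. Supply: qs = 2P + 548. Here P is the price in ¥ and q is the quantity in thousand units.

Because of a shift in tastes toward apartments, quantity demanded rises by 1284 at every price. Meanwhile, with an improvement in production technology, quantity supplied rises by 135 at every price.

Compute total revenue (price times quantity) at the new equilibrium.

Original equilibrium: 10558 - 3P = 2P + 548 gives 10010 = 5P, so P = 2002 and q = 4552.
With the change applied: demand qd = 11842 - 3P, supply qs = 2P + 683.
Clearing the new market: 11842 - 3P = 2P + 683, so P = 2231.8 and q = 5146.6.
New expenditure = 2231.8 × 5146.6 = 11486181.88.

11486181.88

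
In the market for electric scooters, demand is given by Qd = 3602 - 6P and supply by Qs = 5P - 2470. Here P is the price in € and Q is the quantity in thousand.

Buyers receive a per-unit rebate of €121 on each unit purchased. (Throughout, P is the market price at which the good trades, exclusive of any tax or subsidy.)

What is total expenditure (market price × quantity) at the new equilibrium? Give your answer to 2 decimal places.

383160.00

Original equilibrium: 3602 - 6P = 5P - 2470 gives 6072 = 11P, so P = 552 and Q = 290.
Since buyers' out-of-pocket price is the market price minus the rebate, the effective demand curve becomes Qd = 4328 - 6P.
New equilibrium: 4328 - 6P = 5P - 2470 ⇒ 6798 = 11P ⇒ P = 618, Q = 620.
New expenditure = 618 × 620 = 383160.00.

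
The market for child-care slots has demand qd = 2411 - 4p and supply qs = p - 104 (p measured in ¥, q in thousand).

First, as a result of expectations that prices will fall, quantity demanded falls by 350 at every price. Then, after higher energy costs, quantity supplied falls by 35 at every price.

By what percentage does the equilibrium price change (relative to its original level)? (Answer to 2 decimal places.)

Before the shock: 2411 - 4p = p - 104 ⇒ 2515 = 5p ⇒ p = 503, q = 399.
The new curves are qd = 2061 - 4p (demand) and qs = p - 139 (supply).
Clearing the new market: 2061 - 4p = p - 139, so p = 440 and q = 301.
%Δp = (440 − 503) / 503 × 100 = -12.52%.

-12.52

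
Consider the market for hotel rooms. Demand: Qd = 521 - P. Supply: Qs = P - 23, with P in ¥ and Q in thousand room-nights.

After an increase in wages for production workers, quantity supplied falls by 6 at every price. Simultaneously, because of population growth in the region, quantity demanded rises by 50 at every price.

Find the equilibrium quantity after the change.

271

Initially, 521 - P = P - 23, so 544 = 2P and P = 272, Q = 249.
With the change applied: demand Qd = 571 - P, supply Qs = P - 29.
Clearing the new market: 571 - P = P - 29, so P = 300 and Q = 271.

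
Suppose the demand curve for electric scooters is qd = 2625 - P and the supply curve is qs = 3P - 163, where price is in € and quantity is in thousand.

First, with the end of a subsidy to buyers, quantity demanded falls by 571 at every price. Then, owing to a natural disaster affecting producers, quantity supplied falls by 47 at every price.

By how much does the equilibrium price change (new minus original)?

Initially, 2625 - P = 3P - 163, so 2788 = 4P and P = 697, q = 1928.
With the change applied: demand qd = 2054 - P, supply qs = 3P - 210.
Clearing the new market: 2054 - P = 3P - 210, so P = 566 and q = 1488.
ΔP = 566 − 697 = -131.

-131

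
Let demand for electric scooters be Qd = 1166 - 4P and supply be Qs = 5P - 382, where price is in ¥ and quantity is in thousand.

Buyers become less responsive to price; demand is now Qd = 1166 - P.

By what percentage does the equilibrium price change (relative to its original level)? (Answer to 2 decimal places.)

Original equilibrium: 1166 - 4P = 5P - 382 gives 1548 = 9P, so P = 172 and Q = 478.
With the change applied: demand Qd = 1166 - P, supply Qs = 5P - 382.
New equilibrium: 1166 - P = 5P - 382 ⇒ 1548 = 6P ⇒ P = 258, Q = 908.
%ΔP = (258 − 172) / 172 × 100 = +50.00%.

+50.00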